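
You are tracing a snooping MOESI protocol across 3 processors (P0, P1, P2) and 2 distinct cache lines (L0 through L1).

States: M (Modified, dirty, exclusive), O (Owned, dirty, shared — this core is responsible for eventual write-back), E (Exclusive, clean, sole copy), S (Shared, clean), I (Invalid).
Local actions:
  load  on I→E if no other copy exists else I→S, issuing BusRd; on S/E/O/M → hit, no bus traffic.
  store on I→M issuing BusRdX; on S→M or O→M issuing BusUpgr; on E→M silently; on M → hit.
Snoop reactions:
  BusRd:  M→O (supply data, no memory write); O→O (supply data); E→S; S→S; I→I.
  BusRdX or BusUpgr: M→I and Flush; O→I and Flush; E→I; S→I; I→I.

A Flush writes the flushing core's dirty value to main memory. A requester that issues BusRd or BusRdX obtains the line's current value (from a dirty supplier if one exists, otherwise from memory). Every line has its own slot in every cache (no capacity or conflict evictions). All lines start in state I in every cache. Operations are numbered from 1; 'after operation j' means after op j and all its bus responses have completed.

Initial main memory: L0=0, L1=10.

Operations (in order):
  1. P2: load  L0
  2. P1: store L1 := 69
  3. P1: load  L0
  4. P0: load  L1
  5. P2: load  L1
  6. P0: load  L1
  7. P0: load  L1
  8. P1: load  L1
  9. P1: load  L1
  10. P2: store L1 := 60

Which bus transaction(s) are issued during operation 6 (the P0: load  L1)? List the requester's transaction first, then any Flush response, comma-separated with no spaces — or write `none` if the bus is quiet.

bus = none

1. P2: load  L0  bus=[BusRd]  L0: P0=I P1=I P2=E  mem[L0]=0
2. P1: store L1 := 69  bus=[BusRdX]  L1: P0=I P1=M P2=I  mem[L1]=10
3. P1: load  L0  bus=[BusRd]  L0: P0=I P1=S P2=S  mem[L0]=0
4. P0: load  L1  bus=[BusRd]  L1: P0=S P1=O P2=I  mem[L1]=10
5. P2: load  L1  bus=[BusRd]  L1: P0=S P1=O P2=S  mem[L1]=10
6. P0: load  L1  bus=[-]  L1: P0=S P1=O P2=S  mem[L1]=10
7. P0: load  L1  bus=[-]  L1: P0=S P1=O P2=S  mem[L1]=10
8. P1: load  L1  bus=[-]  L1: P0=S P1=O P2=S  mem[L1]=10
9. P1: load  L1  bus=[-]  L1: P0=S P1=O P2=S  mem[L1]=10
10. P2: store L1 := 60  bus=[BusUpgr,Flush]  L1: P0=I P1=I P2=M  mem[L1]=69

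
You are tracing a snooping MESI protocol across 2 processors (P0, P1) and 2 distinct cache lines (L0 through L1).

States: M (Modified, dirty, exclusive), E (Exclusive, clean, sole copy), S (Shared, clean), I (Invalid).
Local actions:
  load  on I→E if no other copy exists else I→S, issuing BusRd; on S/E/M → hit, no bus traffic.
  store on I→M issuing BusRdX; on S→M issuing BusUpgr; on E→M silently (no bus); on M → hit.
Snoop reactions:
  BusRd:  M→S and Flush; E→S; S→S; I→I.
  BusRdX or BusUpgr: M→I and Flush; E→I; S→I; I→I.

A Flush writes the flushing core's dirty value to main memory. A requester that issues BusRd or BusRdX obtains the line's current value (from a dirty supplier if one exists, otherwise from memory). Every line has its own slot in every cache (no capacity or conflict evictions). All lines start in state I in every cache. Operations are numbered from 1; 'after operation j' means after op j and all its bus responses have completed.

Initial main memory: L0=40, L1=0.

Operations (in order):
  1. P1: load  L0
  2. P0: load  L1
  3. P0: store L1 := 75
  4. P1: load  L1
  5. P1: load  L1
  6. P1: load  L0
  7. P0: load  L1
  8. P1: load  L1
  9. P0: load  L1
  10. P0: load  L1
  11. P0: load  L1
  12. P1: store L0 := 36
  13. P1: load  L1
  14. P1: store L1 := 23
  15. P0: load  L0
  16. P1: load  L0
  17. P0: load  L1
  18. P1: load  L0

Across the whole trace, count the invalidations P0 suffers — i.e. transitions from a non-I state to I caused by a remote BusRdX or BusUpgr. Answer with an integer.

invalidations = 1

1. P1: load  L0  bus=[BusRd]  L0: P0=I P1=E  mem[L0]=40
2. P0: load  L1  bus=[BusRd]  L1: P0=E P1=I  mem[L1]=0
3. P0: store L1 := 75  bus=[-]  L1: P0=M P1=I  mem[L1]=0
4. P1: load  L1  bus=[BusRd,Flush]  L1: P0=S P1=S  mem[L1]=75
5. P1: load  L1  bus=[-]  L1: P0=S P1=S  mem[L1]=75
6. P1: load  L0  bus=[-]  L0: P0=I P1=E  mem[L0]=40
7. P0: load  L1  bus=[-]  L1: P0=S P1=S  mem[L1]=75
8. P1: load  L1  bus=[-]  L1: P0=S P1=S  mem[L1]=75
9. P0: load  L1  bus=[-]  L1: P0=S P1=S  mem[L1]=75
10. P0: load  L1  bus=[-]  L1: P0=S P1=S  mem[L1]=75
11. P0: load  L1  bus=[-]  L1: P0=S P1=S  mem[L1]=75
12. P1: store L0 := 36  bus=[-]  L0: P0=I P1=M  mem[L0]=40
13. P1: load  L1  bus=[-]  L1: P0=S P1=S  mem[L1]=75
14. P1: store L1 := 23  bus=[BusUpgr]  L1: P0=I P1=M  mem[L1]=75
15. P0: load  L0  bus=[BusRd,Flush]  L0: P0=S P1=S  mem[L0]=36
16. P1: load  L0  bus=[-]  L0: P0=S P1=S  mem[L0]=36
17. P0: load  L1  bus=[BusRd,Flush]  L1: P0=S P1=S  mem[L1]=23
18. P1: load  L0  bus=[-]  L0: P0=S P1=S  mem[L0]=36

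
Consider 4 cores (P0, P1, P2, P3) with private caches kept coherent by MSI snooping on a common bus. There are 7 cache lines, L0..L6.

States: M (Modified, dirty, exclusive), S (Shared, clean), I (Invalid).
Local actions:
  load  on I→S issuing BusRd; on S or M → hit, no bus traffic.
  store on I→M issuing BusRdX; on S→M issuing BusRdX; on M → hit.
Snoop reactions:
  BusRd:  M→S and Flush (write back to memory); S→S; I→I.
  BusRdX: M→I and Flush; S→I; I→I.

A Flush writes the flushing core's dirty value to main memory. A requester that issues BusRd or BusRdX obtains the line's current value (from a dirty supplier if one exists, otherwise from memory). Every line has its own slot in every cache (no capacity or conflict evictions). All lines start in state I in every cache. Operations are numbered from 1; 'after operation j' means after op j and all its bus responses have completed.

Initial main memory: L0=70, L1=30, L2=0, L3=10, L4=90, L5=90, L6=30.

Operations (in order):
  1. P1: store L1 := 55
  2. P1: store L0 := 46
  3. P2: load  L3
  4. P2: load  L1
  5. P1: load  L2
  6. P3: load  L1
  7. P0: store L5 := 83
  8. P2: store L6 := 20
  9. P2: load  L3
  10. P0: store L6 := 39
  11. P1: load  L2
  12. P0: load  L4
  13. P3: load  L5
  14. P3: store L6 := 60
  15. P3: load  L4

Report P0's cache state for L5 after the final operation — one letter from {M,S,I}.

[1] P1: store L1 := 55 | P0:I, P1:M(55), P2:I, P3:I | bus: BusRdX
[2] P1: store L0 := 46 | P0:I, P1:M(46), P2:I, P3:I | bus: BusRdX
[3] P2: load  L3 | P0:I, P1:I, P2:S(10), P3:I | bus: BusRd
[4] P2: load  L1 | P0:I, P1:S(55), P2:S(55), P3:I | bus: BusRd,Flush
[5] P1: load  L2 | P0:I, P1:S(0), P2:I, P3:I | bus: BusRd
[6] P3: load  L1 | P0:I, P1:S(55), P2:S(55), P3:S(55) | bus: BusRd
[7] P0: store L5 := 83 | P0:M(83), P1:I, P2:I, P3:I | bus: BusRdX
[8] P2: store L6 := 20 | P0:I, P1:I, P2:M(20), P3:I | bus: BusRdX
[9] P2: load  L3 | P0:I, P1:I, P2:S(10), P3:I | bus: none
[10] P0: store L6 := 39 | P0:M(39), P1:I, P2:I, P3:I | bus: BusRdX,Flush
[11] P1: load  L2 | P0:I, P1:S(0), P2:I, P3:I | bus: none
[12] P0: load  L4 | P0:S(90), P1:I, P2:I, P3:I | bus: BusRd
[13] P3: load  L5 | P0:S(83), P1:I, P2:I, P3:S(83) | bus: BusRd,Flush
[14] P3: store L6 := 60 | P0:I, P1:I, P2:I, P3:M(60) | bus: BusRdX,Flush
[15] P3: load  L4 | P0:S(90), P1:I, P2:I, P3:S(90) | bus: BusRd

state = S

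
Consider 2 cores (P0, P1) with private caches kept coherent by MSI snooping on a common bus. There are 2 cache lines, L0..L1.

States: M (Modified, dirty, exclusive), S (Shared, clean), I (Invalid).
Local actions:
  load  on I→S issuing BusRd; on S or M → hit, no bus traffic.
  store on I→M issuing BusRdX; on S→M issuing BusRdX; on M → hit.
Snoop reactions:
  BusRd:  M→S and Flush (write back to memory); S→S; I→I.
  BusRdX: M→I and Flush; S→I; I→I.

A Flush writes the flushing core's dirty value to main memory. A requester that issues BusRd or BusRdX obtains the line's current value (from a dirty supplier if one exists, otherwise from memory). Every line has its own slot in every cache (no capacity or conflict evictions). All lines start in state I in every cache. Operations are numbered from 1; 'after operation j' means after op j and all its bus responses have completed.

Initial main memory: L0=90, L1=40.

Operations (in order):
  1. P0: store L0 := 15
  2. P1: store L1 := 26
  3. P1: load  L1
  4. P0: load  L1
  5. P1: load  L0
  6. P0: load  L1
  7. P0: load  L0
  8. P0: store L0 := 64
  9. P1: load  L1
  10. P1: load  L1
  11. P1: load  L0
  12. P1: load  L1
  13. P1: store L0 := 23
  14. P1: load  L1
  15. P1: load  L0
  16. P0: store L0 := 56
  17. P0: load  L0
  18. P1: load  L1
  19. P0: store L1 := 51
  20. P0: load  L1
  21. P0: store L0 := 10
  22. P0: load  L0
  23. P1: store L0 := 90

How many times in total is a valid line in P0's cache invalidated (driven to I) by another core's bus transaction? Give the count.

invalidations = 2

[1] P0: store L0 := 15 | P0:M(15), P1:I | bus: BusRdX
[2] P1: store L1 := 26 | P0:I, P1:M(26) | bus: BusRdX
[3] P1: load  L1 | P0:I, P1:M(26) | bus: none
[4] P0: load  L1 | P0:S(26), P1:S(26) | bus: BusRd,Flush
[5] P1: load  L0 | P0:S(15), P1:S(15) | bus: BusRd,Flush
[6] P0: load  L1 | P0:S(26), P1:S(26) | bus: none
[7] P0: load  L0 | P0:S(15), P1:S(15) | bus: none
[8] P0: store L0 := 64 | P0:M(64), P1:I | bus: BusRdX
[9] P1: load  L1 | P0:S(26), P1:S(26) | bus: none
[10] P1: load  L1 | P0:S(26), P1:S(26) | bus: none
[11] P1: load  L0 | P0:S(64), P1:S(64) | bus: BusRd,Flush
[12] P1: load  L1 | P0:S(26), P1:S(26) | bus: none
[13] P1: store L0 := 23 | P0:I, P1:M(23) | bus: BusRdX
[14] P1: load  L1 | P0:S(26), P1:S(26) | bus: none
[15] P1: load  L0 | P0:I, P1:M(23) | bus: none
[16] P0: store L0 := 56 | P0:M(56), P1:I | bus: BusRdX,Flush
[17] P0: load  L0 | P0:M(56), P1:I | bus: none
[18] P1: load  L1 | P0:S(26), P1:S(26) | bus: none
[19] P0: store L1 := 51 | P0:M(51), P1:I | bus: BusRdX
[20] P0: load  L1 | P0:M(51), P1:I | bus: none
[21] P0: store L0 := 10 | P0:M(10), P1:I | bus: none
[22] P0: load  L0 | P0:M(10), P1:I | bus: none
[23] P1: store L0 := 90 | P0:I, P1:M(90) | bus: BusRdX,Flush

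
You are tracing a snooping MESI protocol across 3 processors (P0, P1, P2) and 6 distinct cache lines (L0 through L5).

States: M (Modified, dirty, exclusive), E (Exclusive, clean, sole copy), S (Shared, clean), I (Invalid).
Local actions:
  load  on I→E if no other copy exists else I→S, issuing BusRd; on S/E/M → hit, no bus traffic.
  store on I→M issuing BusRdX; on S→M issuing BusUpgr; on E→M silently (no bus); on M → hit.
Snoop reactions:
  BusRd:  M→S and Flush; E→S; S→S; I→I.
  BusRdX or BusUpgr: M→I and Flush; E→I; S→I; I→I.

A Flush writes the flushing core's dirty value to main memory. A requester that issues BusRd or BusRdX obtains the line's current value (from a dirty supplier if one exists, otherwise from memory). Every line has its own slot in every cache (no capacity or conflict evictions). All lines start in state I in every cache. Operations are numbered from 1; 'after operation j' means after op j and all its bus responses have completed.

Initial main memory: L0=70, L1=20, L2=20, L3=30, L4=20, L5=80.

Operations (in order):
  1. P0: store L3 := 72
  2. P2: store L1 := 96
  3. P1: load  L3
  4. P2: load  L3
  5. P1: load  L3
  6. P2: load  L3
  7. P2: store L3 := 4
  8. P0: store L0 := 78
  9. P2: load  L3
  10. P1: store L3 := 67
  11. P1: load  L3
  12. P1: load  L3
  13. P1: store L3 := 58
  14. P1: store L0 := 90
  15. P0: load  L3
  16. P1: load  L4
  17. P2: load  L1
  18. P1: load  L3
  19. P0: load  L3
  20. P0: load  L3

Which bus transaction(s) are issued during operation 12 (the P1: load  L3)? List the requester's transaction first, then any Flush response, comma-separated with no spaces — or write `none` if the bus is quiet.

bus = none

1. P0: store L3 := 72  bus=[BusRdX]  L3: P0=M P1=I P2=I  mem[L3]=30
2. P2: store L1 := 96  bus=[BusRdX]  L1: P0=I P1=I P2=M  mem[L1]=20
3. P1: load  L3  bus=[BusRd,Flush]  L3: P0=S P1=S P2=I  mem[L3]=72
4. P2: load  L3  bus=[BusRd]  L3: P0=S P1=S P2=S  mem[L3]=72
5. P1: load  L3  bus=[-]  L3: P0=S P1=S P2=S  mem[L3]=72
6. P2: load  L3  bus=[-]  L3: P0=S P1=S P2=S  mem[L3]=72
7. P2: store L3 := 4  bus=[BusUpgr]  L3: P0=I P1=I P2=M  mem[L3]=72
8. P0: store L0 := 78  bus=[BusRdX]  L0: P0=M P1=I P2=I  mem[L0]=70
9. P2: load  L3  bus=[-]  L3: P0=I P1=I P2=M  mem[L3]=72
10. P1: store L3 := 67  bus=[BusRdX,Flush]  L3: P0=I P1=M P2=I  mem[L3]=4
11. P1: load  L3  bus=[-]  L3: P0=I P1=M P2=I  mem[L3]=4
12. P1: load  L3  bus=[-]  L3: P0=I P1=M P2=I  mem[L3]=4
13. P1: store L3 := 58  bus=[-]  L3: P0=I P1=M P2=I  mem[L3]=4
14. P1: store L0 := 90  bus=[BusRdX,Flush]  L0: P0=I P1=M P2=I  mem[L0]=78
15. P0: load  L3  bus=[BusRd,Flush]  L3: P0=S P1=S P2=I  mem[L3]=58
16. P1: load  L4  bus=[BusRd]  L4: P0=I P1=E P2=I  mem[L4]=20
17. P2: load  L1  bus=[-]  L1: P0=I P1=I P2=M  mem[L1]=20
18. P1: load  L3  bus=[-]  L3: P0=S P1=S P2=I  mem[L3]=58
19. P0: load  L3  bus=[-]  L3: P0=S P1=S P2=I  mem[L3]=58
20. P0: load  L3  bus=[-]  L3: P0=S P1=S P2=I  mem[L3]=58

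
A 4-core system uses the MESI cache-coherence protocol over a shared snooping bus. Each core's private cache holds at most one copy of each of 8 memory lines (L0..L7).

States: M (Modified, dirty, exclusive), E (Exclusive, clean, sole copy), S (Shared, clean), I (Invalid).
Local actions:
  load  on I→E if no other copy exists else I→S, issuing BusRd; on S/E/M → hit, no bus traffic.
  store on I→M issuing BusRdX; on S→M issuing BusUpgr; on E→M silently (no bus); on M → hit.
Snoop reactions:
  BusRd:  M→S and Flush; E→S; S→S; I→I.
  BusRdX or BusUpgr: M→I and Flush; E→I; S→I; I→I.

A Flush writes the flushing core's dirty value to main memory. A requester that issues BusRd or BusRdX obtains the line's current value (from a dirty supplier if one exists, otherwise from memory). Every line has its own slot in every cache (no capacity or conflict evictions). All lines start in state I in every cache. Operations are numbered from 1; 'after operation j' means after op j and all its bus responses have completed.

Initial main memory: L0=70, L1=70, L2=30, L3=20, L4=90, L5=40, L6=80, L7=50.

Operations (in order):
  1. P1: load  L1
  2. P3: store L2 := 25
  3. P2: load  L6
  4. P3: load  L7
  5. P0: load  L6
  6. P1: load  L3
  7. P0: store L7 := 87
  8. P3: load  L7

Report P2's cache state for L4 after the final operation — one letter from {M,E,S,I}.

[1] P1: load  L1 | P0:I, P1:E(70), P2:I, P3:I | bus: BusRd
[2] P3: store L2 := 25 | P0:I, P1:I, P2:I, P3:M(25) | bus: BusRdX
[3] P2: load  L6 | P0:I, P1:I, P2:E(80), P3:I | bus: BusRd
[4] P3: load  L7 | P0:I, P1:I, P2:I, P3:E(50) | bus: BusRd
[5] P0: load  L6 | P0:S(80), P1:I, P2:S(80), P3:I | bus: BusRd
[6] P1: load  L3 | P0:I, P1:E(20), P2:I, P3:I | bus: BusRd
[7] P0: store L7 := 87 | P0:M(87), P1:I, P2:I, P3:I | bus: BusRdX
[8] P3: load  L7 | P0:S(87), P1:I, P2:I, P3:S(87) | bus: BusRd,Flush

state = I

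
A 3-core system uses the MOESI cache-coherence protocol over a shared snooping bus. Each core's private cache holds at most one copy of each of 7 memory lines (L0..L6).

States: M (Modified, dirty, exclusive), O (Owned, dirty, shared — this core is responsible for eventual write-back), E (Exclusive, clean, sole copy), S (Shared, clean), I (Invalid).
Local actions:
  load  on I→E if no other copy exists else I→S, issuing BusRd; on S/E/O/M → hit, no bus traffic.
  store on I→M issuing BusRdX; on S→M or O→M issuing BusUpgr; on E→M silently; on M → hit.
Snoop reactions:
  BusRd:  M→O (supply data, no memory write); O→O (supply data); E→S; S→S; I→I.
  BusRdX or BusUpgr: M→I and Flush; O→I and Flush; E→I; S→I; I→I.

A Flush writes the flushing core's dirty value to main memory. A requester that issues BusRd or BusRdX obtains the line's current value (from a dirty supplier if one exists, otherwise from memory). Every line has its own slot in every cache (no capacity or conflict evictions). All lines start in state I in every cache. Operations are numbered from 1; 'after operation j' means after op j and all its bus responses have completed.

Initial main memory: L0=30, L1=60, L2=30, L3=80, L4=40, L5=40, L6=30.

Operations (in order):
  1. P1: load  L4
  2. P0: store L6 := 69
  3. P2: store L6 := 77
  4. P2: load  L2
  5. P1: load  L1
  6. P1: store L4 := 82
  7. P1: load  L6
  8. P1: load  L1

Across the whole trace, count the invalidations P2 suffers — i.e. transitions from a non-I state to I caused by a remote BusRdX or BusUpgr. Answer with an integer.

[1] P1: load  L4 | P0:I, P1:E(40), P2:I | bus: BusRd
[2] P0: store L6 := 69 | P0:M(69), P1:I, P2:I | bus: BusRdX
[3] P2: store L6 := 77 | P0:I, P1:I, P2:M(77) | bus: BusRdX,Flush
[4] P2: load  L2 | P0:I, P1:I, P2:E(30) | bus: BusRd
[5] P1: load  L1 | P0:I, P1:E(60), P2:I | bus: BusRd
[6] P1: store L4 := 82 | P0:I, P1:M(82), P2:I | bus: none
[7] P1: load  L6 | P0:I, P1:S(77), P2:O(77) | bus: BusRd
[8] P1: load  L1 | P0:I, P1:E(60), P2:I | bus: none

invalidations = 0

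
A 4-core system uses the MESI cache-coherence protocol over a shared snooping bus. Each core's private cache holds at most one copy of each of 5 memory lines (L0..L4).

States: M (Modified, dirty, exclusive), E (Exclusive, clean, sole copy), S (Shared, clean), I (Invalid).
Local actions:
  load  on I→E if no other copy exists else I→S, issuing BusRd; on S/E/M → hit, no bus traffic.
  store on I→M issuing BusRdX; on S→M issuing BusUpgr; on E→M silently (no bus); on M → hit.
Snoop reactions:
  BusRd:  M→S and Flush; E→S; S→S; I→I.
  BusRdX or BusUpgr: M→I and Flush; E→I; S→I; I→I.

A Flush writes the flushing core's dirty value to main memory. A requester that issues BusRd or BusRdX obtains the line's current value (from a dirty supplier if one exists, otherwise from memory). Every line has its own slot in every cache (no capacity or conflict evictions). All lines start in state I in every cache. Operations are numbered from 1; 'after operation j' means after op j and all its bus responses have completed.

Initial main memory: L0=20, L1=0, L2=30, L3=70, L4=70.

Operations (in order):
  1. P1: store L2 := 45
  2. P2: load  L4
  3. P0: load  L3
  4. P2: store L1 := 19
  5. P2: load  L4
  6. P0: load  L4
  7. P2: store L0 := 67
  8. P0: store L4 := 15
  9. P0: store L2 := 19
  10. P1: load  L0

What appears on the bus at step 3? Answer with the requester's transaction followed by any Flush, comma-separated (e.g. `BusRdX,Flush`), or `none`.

bus = BusRd

1. P1: store L2 := 45  bus=[BusRdX]  L2: P0=I P1=M P2=I P3=I  mem[L2]=30
2. P2: load  L4  bus=[BusRd]  L4: P0=I P1=I P2=E P3=I  mem[L4]=70
3. P0: load  L3  bus=[BusRd]  L3: P0=E P1=I P2=I P3=I  mem[L3]=70
4. P2: store L1 := 19  bus=[BusRdX]  L1: P0=I P1=I P2=M P3=I  mem[L1]=0
5. P2: load  L4  bus=[-]  L4: P0=I P1=I P2=E P3=I  mem[L4]=70
6. P0: load  L4  bus=[BusRd]  L4: P0=S P1=I P2=S P3=I  mem[L4]=70
7. P2: store L0 := 67  bus=[BusRdX]  L0: P0=I P1=I P2=M P3=I  mem[L0]=20
8. P0: store L4 := 15  bus=[BusUpgr]  L4: P0=M P1=I P2=I P3=I  mem[L4]=70
9. P0: store L2 := 19  bus=[BusRdX,Flush]  L2: P0=M P1=I P2=I P3=I  mem[L2]=45
10. P1: load  L0  bus=[BusRd,Flush]  L0: P0=I P1=S P2=S P3=I  mem[L0]=67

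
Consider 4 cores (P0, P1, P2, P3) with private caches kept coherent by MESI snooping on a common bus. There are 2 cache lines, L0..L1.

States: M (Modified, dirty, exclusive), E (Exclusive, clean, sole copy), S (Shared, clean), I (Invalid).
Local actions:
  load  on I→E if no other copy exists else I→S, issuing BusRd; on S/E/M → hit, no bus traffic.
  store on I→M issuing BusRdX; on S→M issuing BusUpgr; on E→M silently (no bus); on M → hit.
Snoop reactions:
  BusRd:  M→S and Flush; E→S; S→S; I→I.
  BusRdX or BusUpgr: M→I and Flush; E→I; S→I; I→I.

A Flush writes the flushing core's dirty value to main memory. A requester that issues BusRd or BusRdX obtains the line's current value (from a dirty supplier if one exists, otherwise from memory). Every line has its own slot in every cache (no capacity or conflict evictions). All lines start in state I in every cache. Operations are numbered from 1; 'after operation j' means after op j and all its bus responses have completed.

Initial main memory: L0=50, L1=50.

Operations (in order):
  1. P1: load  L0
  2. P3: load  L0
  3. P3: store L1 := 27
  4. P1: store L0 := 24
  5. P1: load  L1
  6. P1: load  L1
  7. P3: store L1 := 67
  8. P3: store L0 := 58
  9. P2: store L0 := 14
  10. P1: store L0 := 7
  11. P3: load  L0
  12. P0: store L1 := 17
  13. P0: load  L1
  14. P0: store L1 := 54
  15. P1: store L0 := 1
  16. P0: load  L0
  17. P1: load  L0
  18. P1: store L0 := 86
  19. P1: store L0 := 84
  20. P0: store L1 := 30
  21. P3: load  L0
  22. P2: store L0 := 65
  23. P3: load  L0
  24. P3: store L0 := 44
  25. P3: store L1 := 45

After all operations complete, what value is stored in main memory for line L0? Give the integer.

memory[L0] = 65

1. P1: load  L0  bus=[BusRd]  L0: P0=I P1=E P2=I P3=I  mem[L0]=50
2. P3: load  L0  bus=[BusRd]  L0: P0=I P1=S P2=I P3=S  mem[L0]=50
3. P3: store L1 := 27  bus=[BusRdX]  L1: P0=I P1=I P2=I P3=M  mem[L1]=50
4. P1: store L0 := 24  bus=[BusUpgr]  L0: P0=I P1=M P2=I P3=I  mem[L0]=50
5. P1: load  L1  bus=[BusRd,Flush]  L1: P0=I P1=S P2=I P3=S  mem[L1]=27
6. P1: load  L1  bus=[-]  L1: P0=I P1=S P2=I P3=S  mem[L1]=27
7. P3: store L1 := 67  bus=[BusUpgr]  L1: P0=I P1=I P2=I P3=M  mem[L1]=27
8. P3: store L0 := 58  bus=[BusRdX,Flush]  L0: P0=I P1=I P2=I P3=M  mem[L0]=24
9. P2: store L0 := 14  bus=[BusRdX,Flush]  L0: P0=I P1=I P2=M P3=I  mem[L0]=58
10. P1: store L0 := 7  bus=[BusRdX,Flush]  L0: P0=I P1=M P2=I P3=I  mem[L0]=14
11. P3: load  L0  bus=[BusRd,Flush]  L0: P0=I P1=S P2=I P3=S  mem[L0]=7
12. P0: store L1 := 17  bus=[BusRdX,Flush]  L1: P0=M P1=I P2=I P3=I  mem[L1]=67
13. P0: load  L1  bus=[-]  L1: P0=M P1=I P2=I P3=I  mem[L1]=67
14. P0: store L1 := 54  bus=[-]  L1: P0=M P1=I P2=I P3=I  mem[L1]=67
15. P1: store L0 := 1  bus=[BusUpgr]  L0: P0=I P1=M P2=I P3=I  mem[L0]=7
16. P0: load  L0  bus=[BusRd,Flush]  L0: P0=S P1=S P2=I P3=I  mem[L0]=1
17. P1: load  L0  bus=[-]  L0: P0=S P1=S P2=I P3=I  mem[L0]=1
18. P1: store L0 := 86  bus=[BusUpgr]  L0: P0=I P1=M P2=I P3=I  mem[L0]=1
19. P1: store L0 := 84  bus=[-]  L0: P0=I P1=M P2=I P3=I  mem[L0]=1
20. P0: store L1 := 30  bus=[-]  L1: P0=M P1=I P2=I P3=I  mem[L1]=67
21. P3: load  L0  bus=[BusRd,Flush]  L0: P0=I P1=S P2=I P3=S  mem[L0]=84
22. P2: store L0 := 65  bus=[BusRdX]  L0: P0=I P1=I P2=M P3=I  mem[L0]=84
23. P3: load  L0  bus=[BusRd,Flush]  L0: P0=I P1=I P2=S P3=S  mem[L0]=65
24. P3: store L0 := 44  bus=[BusUpgr]  L0: P0=I P1=I P2=I P3=M  mem[L0]=65
25. P3: store L1 := 45  bus=[BusRdX,Flush]  L1: P0=I P1=I P2=I P3=M  mem[L1]=30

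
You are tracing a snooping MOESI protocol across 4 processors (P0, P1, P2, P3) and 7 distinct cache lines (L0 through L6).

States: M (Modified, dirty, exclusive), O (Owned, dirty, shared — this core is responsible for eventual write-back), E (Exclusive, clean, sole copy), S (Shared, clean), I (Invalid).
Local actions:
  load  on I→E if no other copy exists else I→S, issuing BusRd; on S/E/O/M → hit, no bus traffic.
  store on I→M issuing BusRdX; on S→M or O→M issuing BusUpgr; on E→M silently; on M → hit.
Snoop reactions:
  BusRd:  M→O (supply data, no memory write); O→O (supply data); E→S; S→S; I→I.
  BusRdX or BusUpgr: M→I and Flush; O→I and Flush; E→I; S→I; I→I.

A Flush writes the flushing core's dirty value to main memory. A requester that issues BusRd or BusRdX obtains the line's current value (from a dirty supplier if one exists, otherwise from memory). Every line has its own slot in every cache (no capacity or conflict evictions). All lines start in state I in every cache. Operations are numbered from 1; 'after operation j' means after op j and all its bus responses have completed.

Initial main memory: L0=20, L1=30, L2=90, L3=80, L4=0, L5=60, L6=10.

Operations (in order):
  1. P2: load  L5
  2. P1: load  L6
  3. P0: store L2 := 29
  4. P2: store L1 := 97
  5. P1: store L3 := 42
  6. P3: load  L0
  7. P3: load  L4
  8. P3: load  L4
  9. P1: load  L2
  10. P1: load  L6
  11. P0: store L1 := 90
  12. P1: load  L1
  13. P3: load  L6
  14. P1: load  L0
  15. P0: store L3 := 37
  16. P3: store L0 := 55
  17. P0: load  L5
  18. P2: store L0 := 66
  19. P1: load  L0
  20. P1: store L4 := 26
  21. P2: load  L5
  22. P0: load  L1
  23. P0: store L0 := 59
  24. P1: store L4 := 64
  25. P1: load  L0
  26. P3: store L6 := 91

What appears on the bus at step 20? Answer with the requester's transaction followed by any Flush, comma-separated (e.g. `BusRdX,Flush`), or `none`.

bus = BusRdX

1. P2: load  L5  bus=[BusRd]  L5: P0=I P1=I P2=E P3=I  mem[L5]=60
2. P1: load  L6  bus=[BusRd]  L6: P0=I P1=E P2=I P3=I  mem[L6]=10
3. P0: store L2 := 29  bus=[BusRdX]  L2: P0=M P1=I P2=I P3=I  mem[L2]=90
4. P2: store L1 := 97  bus=[BusRdX]  L1: P0=I P1=I P2=M P3=I  mem[L1]=30
5. P1: store L3 := 42  bus=[BusRdX]  L3: P0=I P1=M P2=I P3=I  mem[L3]=80
6. P3: load  L0  bus=[BusRd]  L0: P0=I P1=I P2=I P3=E  mem[L0]=20
7. P3: load  L4  bus=[BusRd]  L4: P0=I P1=I P2=I P3=E  mem[L4]=0
8. P3: load  L4  bus=[-]  L4: P0=I P1=I P2=I P3=E  mem[L4]=0
9. P1: load  L2  bus=[BusRd]  L2: P0=O P1=S P2=I P3=I  mem[L2]=90
10. P1: load  L6  bus=[-]  L6: P0=I P1=E P2=I P3=I  mem[L6]=10
11. P0: store L1 := 90  bus=[BusRdX,Flush]  L1: P0=M P1=I P2=I P3=I  mem[L1]=97
12. P1: load  L1  bus=[BusRd]  L1: P0=O P1=S P2=I P3=I  mem[L1]=97
13. P3: load  L6  bus=[BusRd]  L6: P0=I P1=S P2=I P3=S  mem[L6]=10
14. P1: load  L0  bus=[BusRd]  L0: P0=I P1=S P2=I P3=S  mem[L0]=20
15. P0: store L3 := 37  bus=[BusRdX,Flush]  L3: P0=M P1=I P2=I P3=I  mem[L3]=42
16. P3: store L0 := 55  bus=[BusUpgr]  L0: P0=I P1=I P2=I P3=M  mem[L0]=20
17. P0: load  L5  bus=[BusRd]  L5: P0=S P1=I P2=S P3=I  mem[L5]=60
18. P2: store L0 := 66  bus=[BusRdX,Flush]  L0: P0=I P1=I P2=M P3=I  mem[L0]=55
19. P1: load  L0  bus=[BusRd]  L0: P0=I P1=S P2=O P3=I  mem[L0]=55
20. P1: store L4 := 26  bus=[BusRdX]  L4: P0=I P1=M P2=I P3=I  mem[L4]=0
21. P2: load  L5  bus=[-]  L5: P0=S P1=I P2=S P3=I  mem[L5]=60
22. P0: load  L1  bus=[-]  L1: P0=O P1=S P2=I P3=I  mem[L1]=97
23. P0: store L0 := 59  bus=[BusRdX,Flush]  L0: P0=M P1=I P2=I P3=I  mem[L0]=66
24. P1: store L4 := 64  bus=[-]  L4: P0=I P1=M P2=I P3=I  mem[L4]=0
25. P1: load  L0  bus=[BusRd]  L0: P0=O P1=S P2=I P3=I  mem[L0]=66
26. P3: store L6 := 91  bus=[BusUpgr]  L6: P0=I P1=I P2=I P3=M  mem[L6]=10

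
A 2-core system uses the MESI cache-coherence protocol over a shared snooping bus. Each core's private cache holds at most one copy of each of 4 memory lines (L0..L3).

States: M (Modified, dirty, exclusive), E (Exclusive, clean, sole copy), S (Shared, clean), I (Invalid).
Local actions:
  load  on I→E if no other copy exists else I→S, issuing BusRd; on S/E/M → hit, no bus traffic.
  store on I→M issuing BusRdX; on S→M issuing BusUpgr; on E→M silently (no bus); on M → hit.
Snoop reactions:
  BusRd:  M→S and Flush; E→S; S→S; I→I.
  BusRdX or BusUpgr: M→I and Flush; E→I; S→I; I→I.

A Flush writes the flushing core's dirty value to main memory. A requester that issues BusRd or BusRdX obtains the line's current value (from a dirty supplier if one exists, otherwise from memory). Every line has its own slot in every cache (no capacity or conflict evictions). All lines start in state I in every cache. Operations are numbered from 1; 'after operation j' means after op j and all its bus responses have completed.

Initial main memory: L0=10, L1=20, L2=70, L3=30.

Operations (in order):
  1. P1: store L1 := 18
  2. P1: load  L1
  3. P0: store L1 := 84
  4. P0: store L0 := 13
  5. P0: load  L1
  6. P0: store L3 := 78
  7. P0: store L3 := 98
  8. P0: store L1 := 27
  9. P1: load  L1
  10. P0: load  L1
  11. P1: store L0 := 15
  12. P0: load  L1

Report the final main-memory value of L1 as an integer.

memory[L1] = 27

[1] P1: store L1 := 18 | P0:I, P1:M(18) | bus: BusRdX
[2] P1: load  L1 | P0:I, P1:M(18) | bus: none
[3] P0: store L1 := 84 | P0:M(84), P1:I | bus: BusRdX,Flush
[4] P0: store L0 := 13 | P0:M(13), P1:I | bus: BusRdX
[5] P0: load  L1 | P0:M(84), P1:I | bus: none
[6] P0: store L3 := 78 | P0:M(78), P1:I | bus: BusRdX
[7] P0: store L3 := 98 | P0:M(98), P1:I | bus: none
[8] P0: store L1 := 27 | P0:M(27), P1:I | bus: none
[9] P1: load  L1 | P0:S(27), P1:S(27) | bus: BusRd,Flush
[10] P0: load  L1 | P0:S(27), P1:S(27) | bus: none
[11] P1: store L0 := 15 | P0:I, P1:M(15) | bus: BusRdX,Flush
[12] P0: load  L1 | P0:S(27), P1:S(27) | bus: none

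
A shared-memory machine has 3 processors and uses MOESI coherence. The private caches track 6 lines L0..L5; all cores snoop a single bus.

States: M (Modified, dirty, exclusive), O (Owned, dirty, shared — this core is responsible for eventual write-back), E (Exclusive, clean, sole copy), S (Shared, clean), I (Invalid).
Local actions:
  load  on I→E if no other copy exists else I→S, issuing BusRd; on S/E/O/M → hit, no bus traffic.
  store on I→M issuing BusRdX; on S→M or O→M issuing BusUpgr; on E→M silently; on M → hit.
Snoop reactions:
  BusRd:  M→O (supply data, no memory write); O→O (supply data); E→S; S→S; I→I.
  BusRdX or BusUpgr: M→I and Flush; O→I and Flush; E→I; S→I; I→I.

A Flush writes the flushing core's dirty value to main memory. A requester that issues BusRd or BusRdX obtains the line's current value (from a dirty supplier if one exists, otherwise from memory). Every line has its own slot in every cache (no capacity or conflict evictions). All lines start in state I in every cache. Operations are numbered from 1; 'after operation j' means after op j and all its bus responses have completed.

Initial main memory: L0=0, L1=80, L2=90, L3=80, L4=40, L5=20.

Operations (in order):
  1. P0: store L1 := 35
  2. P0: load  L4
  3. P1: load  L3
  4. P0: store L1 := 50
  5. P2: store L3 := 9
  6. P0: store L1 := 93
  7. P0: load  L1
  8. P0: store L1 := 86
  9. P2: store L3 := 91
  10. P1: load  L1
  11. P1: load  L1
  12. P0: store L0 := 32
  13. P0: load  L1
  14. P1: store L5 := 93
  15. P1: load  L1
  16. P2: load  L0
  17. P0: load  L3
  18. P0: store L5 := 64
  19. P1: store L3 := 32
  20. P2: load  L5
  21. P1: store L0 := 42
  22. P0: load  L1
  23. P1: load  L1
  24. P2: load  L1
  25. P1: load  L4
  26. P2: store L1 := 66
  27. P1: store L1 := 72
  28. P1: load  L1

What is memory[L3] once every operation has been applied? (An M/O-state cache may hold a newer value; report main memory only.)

  op1 P0: store L1 := 35 → M/I/I on L1; bus BusRdX; mem=80
  op2 P0: load  L4 → E/I/I on L4; bus BusRd; mem=40
  op3 P1: load  L3 → I/E/I on L3; bus BusRd; mem=80
  op4 P0: store L1 := 50 → M/I/I on L1; bus (none); mem=80
  op5 P2: store L3 := 9 → I/I/M on L3; bus BusRdX; mem=80
  op6 P0: store L1 := 93 → M/I/I on L1; bus (none); mem=80
  op7 P0: load  L1 → M/I/I on L1; bus (none); mem=80
  op8 P0: store L1 := 86 → M/I/I on L1; bus (none); mem=80
  op9 P2: store L3 := 91 → I/I/M on L3; bus (none); mem=80
  op10 P1: load  L1 → O/S/I on L1; bus BusRd; mem=80
  op11 P1: load  L1 → O/S/I on L1; bus (none); mem=80
  op12 P0: store L0 := 32 → M/I/I on L0; bus BusRdX; mem=0
  op13 P0: load  L1 → O/S/I on L1; bus (none); mem=80
  op14 P1: store L5 := 93 → I/M/I on L5; bus BusRdX; mem=20
  op15 P1: load  L1 → O/S/I on L1; bus (none); mem=80
  op16 P2: load  L0 → O/I/S on L0; bus BusRd; mem=0
  op17 P0: load  L3 → S/I/O on L3; bus BusRd; mem=80
  op18 P0: store L5 := 64 → M/I/I on L5; bus BusRdX Flush; mem=93
  op19 P1: store L3 := 32 → I/M/I on L3; bus BusRdX Flush; mem=91
  op20 P2: load  L5 → O/I/S on L5; bus BusRd; mem=93
  op21 P1: store L0 := 42 → I/M/I on L0; bus BusRdX Flush; mem=32
  op22 P0: load  L1 → O/S/I on L1; bus (none); mem=80
  op23 P1: load  L1 → O/S/I on L1; bus (none); mem=80
  op24 P2: load  L1 → O/S/S on L1; bus BusRd; mem=80
  op25 P1: load  L4 → S/S/I on L4; bus BusRd; mem=40
  op26 P2: store L1 := 66 → I/I/M on L1; bus BusUpgr Flush; mem=86
  op27 P1: store L1 := 72 → I/M/I on L1; bus BusRdX Flush; mem=66
  op28 P1: load  L1 → I/M/I on L1; bus (none); mem=66

memory[L3] = 91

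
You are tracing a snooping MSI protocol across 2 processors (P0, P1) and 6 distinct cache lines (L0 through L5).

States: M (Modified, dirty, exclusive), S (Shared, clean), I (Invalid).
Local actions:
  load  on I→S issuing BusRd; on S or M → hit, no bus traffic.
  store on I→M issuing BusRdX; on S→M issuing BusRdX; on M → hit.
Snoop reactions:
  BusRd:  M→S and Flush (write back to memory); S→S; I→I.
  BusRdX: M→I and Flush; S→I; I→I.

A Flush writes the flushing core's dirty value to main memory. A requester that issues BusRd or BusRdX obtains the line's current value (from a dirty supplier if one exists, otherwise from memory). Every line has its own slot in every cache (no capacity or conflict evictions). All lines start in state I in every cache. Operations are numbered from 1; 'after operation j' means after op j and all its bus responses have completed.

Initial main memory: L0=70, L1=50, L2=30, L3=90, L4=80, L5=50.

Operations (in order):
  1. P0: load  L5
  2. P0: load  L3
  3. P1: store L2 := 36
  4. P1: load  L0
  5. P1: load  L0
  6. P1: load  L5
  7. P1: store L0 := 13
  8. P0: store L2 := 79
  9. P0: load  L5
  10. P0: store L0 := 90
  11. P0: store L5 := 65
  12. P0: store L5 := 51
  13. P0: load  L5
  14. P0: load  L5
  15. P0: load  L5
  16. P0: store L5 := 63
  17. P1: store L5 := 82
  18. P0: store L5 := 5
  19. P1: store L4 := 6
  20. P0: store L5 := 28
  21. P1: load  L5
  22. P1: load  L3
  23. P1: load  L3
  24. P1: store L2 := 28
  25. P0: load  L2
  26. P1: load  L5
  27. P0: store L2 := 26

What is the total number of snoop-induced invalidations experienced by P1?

step 1: P0: load  L5  ⟶  SI  (L5)  txn=BusRd  M[L5]=50
step 2: P0: load  L3  ⟶  SI  (L3)  txn=BusRd  M[L3]=90
step 3: P1: store L2 := 36  ⟶  IM  (L2)  txn=BusRdX  M[L2]=30
step 4: P1: load  L0  ⟶  IS  (L0)  txn=BusRd  M[L0]=70
step 5: P1: load  L0  ⟶  IS  (L0)  txn=∅  M[L0]=70
step 6: P1: load  L5  ⟶  SS  (L5)  txn=BusRd  M[L5]=50
step 7: P1: store L0 := 13  ⟶  IM  (L0)  txn=BusRdX  M[L0]=70
step 8: P0: store L2 := 79  ⟶  MI  (L2)  txn=BusRdX+Flush  M[L2]=36
step 9: P0: load  L5  ⟶  SS  (L5)  txn=∅  M[L5]=50
step 10: P0: store L0 := 90  ⟶  MI  (L0)  txn=BusRdX+Flush  M[L0]=13
step 11: P0: store L5 := 65  ⟶  MI  (L5)  txn=BusRdX  M[L5]=50
step 12: P0: store L5 := 51  ⟶  MI  (L5)  txn=∅  M[L5]=50
step 13: P0: load  L5  ⟶  MI  (L5)  txn=∅  M[L5]=50
step 14: P0: load  L5  ⟶  MI  (L5)  txn=∅  M[L5]=50
step 15: P0: load  L5  ⟶  MI  (L5)  txn=∅  M[L5]=50
step 16: P0: store L5 := 63  ⟶  MI  (L5)  txn=∅  M[L5]=50
step 17: P1: store L5 := 82  ⟶  IM  (L5)  txn=BusRdX+Flush  M[L5]=63
step 18: P0: store L5 := 5  ⟶  MI  (L5)  txn=BusRdX+Flush  M[L5]=82
step 19: P1: store L4 := 6  ⟶  IM  (L4)  txn=BusRdX  M[L4]=80
step 20: P0: store L5 := 28  ⟶  MI  (L5)  txn=∅  M[L5]=82
step 21: P1: load  L5  ⟶  SS  (L5)  txn=BusRd+Flush  M[L5]=28
step 22: P1: load  L3  ⟶  SS  (L3)  txn=BusRd  M[L3]=90
step 23: P1: load  L3  ⟶  SS  (L3)  txn=∅  M[L3]=90
step 24: P1: store L2 := 28  ⟶  IM  (L2)  txn=BusRdX+Flush  M[L2]=79
step 25: P0: load  L2  ⟶  SS  (L2)  txn=BusRd+Flush  M[L2]=28
step 26: P1: load  L5  ⟶  SS  (L5)  txn=∅  M[L5]=28
step 27: P0: store L2 := 26  ⟶  MI  (L2)  txn=BusRdX  M[L2]=28

invalidations = 5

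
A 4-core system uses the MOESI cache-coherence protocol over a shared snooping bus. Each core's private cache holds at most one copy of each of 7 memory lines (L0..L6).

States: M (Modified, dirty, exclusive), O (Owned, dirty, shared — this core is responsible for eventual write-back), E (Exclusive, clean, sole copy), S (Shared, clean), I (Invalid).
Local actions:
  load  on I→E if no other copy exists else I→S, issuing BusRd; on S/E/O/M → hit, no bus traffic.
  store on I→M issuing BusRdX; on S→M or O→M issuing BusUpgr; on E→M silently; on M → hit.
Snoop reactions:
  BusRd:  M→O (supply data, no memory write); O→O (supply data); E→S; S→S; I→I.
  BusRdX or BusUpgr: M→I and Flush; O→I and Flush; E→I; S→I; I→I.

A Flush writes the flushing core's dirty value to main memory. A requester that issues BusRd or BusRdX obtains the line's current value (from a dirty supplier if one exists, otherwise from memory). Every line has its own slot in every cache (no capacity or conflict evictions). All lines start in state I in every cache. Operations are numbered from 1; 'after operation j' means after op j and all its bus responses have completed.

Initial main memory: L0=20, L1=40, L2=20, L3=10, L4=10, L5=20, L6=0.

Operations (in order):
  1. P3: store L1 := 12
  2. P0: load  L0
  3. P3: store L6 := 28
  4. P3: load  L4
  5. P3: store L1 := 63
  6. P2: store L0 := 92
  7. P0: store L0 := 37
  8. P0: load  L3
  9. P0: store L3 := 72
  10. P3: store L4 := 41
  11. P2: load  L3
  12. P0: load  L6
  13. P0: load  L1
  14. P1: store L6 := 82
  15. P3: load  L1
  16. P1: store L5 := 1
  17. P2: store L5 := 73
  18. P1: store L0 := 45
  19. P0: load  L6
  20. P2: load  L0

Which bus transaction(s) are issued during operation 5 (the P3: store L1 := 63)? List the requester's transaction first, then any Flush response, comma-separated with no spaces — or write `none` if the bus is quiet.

[1] P3: store L1 := 12 | P0:I, P1:I, P2:I, P3:M(12) | bus: BusRdX
[2] P0: load  L0 | P0:E(20), P1:I, P2:I, P3:I | bus: BusRd
[3] P3: store L6 := 28 | P0:I, P1:I, P2:I, P3:M(28) | bus: BusRdX
[4] P3: load  L4 | P0:I, P1:I, P2:I, P3:E(10) | bus: BusRd
[5] P3: store L1 := 63 | P0:I, P1:I, P2:I, P3:M(63) | bus: none
[6] P2: store L0 := 92 | P0:I, P1:I, P2:M(92), P3:I | bus: BusRdX
[7] P0: store L0 := 37 | P0:M(37), P1:I, P2:I, P3:I | bus: BusRdX,Flush
[8] P0: load  L3 | P0:E(10), P1:I, P2:I, P3:I | bus: BusRd
[9] P0: store L3 := 72 | P0:M(72), P1:I, P2:I, P3:I | bus: none
[10] P3: store L4 := 41 | P0:I, P1:I, P2:I, P3:M(41) | bus: none
[11] P2: load  L3 | P0:O(72), P1:I, P2:S(72), P3:I | bus: BusRd
[12] P0: load  L6 | P0:S(28), P1:I, P2:I, P3:O(28) | bus: BusRd
[13] P0: load  L1 | P0:S(63), P1:I, P2:I, P3:O(63) | bus: BusRd
[14] P1: store L6 := 82 | P0:I, P1:M(82), P2:I, P3:I | bus: BusRdX,Flush
[15] P3: load  L1 | P0:S(63), P1:I, P2:I, P3:O(63) | bus: none
[16] P1: store L5 := 1 | P0:I, P1:M(1), P2:I, P3:I | bus: BusRdX
[17] P2: store L5 := 73 | P0:I, P1:I, P2:M(73), P3:I | bus: BusRdX,Flush
[18] P1: store L0 := 45 | P0:I, P1:M(45), P2:I, P3:I | bus: BusRdX,Flush
[19] P0: load  L6 | P0:S(82), P1:O(82), P2:I, P3:I | bus: BusRd
[20] P2: load  L0 | P0:I, P1:O(45), P2:S(45), P3:I | bus: BusRd

bus = none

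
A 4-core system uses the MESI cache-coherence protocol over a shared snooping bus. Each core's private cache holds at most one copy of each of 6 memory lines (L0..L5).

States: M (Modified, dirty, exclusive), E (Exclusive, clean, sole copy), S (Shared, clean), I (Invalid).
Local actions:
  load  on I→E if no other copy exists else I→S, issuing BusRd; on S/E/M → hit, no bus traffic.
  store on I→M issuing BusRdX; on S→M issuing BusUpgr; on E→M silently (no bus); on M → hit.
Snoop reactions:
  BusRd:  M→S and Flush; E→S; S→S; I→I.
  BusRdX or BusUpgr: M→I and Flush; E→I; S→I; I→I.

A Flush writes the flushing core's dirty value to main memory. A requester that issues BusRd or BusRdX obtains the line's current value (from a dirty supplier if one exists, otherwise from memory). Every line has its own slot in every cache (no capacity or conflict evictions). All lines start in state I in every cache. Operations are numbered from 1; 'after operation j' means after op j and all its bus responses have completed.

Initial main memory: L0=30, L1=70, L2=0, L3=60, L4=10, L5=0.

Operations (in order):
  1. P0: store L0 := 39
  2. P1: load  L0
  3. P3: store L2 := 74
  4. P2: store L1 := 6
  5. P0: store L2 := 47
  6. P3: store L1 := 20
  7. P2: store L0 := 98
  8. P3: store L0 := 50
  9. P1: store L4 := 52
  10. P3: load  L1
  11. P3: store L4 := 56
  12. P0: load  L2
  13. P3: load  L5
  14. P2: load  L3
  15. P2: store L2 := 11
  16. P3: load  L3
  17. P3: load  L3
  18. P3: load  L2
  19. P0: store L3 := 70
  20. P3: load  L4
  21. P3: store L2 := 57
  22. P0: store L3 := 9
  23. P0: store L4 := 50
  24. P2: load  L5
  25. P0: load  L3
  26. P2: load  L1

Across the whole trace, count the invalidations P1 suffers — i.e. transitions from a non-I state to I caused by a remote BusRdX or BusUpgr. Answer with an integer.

[1] P0: store L0 := 39 | P0:M(39), P1:I, P2:I, P3:I | bus: BusRdX
[2] P1: load  L0 | P0:S(39), P1:S(39), P2:I, P3:I | bus: BusRd,Flush
[3] P3: store L2 := 74 | P0:I, P1:I, P2:I, P3:M(74) | bus: BusRdX
[4] P2: store L1 := 6 | P0:I, P1:I, P2:M(6), P3:I | bus: BusRdX
[5] P0: store L2 := 47 | P0:M(47), P1:I, P2:I, P3:I | bus: BusRdX,Flush
[6] P3: store L1 := 20 | P0:I, P1:I, P2:I, P3:M(20) | bus: BusRdX,Flush
[7] P2: store L0 := 98 | P0:I, P1:I, P2:M(98), P3:I | bus: BusRdX
[8] P3: store L0 := 50 | P0:I, P1:I, P2:I, P3:M(50) | bus: BusRdX,Flush
[9] P1: store L4 := 52 | P0:I, P1:M(52), P2:I, P3:I | bus: BusRdX
[10] P3: load  L1 | P0:I, P1:I, P2:I, P3:M(20) | bus: none
[11] P3: store L4 := 56 | P0:I, P1:I, P2:I, P3:M(56) | bus: BusRdX,Flush
[12] P0: load  L2 | P0:M(47), P1:I, P2:I, P3:I | bus: none
[13] P3: load  L5 | P0:I, P1:I, P2:I, P3:E(0) | bus: BusRd
[14] P2: load  L3 | P0:I, P1:I, P2:E(60), P3:I | bus: BusRd
[15] P2: store L2 := 11 | P0:I, P1:I, P2:M(11), P3:I | bus: BusRdX,Flush
[16] P3: load  L3 | P0:I, P1:I, P2:S(60), P3:S(60) | bus: BusRd
[17] P3: load  L3 | P0:I, P1:I, P2:S(60), P3:S(60) | bus: none
[18] P3: load  L2 | P0:I, P1:I, P2:S(11), P3:S(11) | bus: BusRd,Flush
[19] P0: store L3 := 70 | P0:M(70), P1:I, P2:I, P3:I | bus: BusRdX
[20] P3: load  L4 | P0:I, P1:I, P2:I, P3:M(56) | bus: none
[21] P3: store L2 := 57 | P0:I, P1:I, P2:I, P3:M(57) | bus: BusUpgr
[22] P0: store L3 := 9 | P0:M(9), P1:I, P2:I, P3:I | bus: none
[23] P0: store L4 := 50 | P0:M(50), P1:I, P2:I, P3:I | bus: BusRdX,Flush
[24] P2: load  L5 | P0:I, P1:I, P2:S(0), P3:S(0) | bus: BusRd
[25] P0: load  L3 | P0:M(9), P1:I, P2:I, P3:I | bus: none
[26] P2: load  L1 | P0:I, P1:I, P2:S(20), P3:S(20) | bus: BusRd,Flush

invalidations = 2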